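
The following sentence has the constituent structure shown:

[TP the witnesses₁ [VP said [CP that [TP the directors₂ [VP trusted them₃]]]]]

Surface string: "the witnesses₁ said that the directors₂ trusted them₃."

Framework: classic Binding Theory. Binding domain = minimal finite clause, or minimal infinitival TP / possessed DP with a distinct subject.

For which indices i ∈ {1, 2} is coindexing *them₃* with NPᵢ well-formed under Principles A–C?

{1}

*them* is a pronoun, so Principle B applies: it must be free in its binding domain.
Binding domain of *them₃*: the embedded TP, whose subject is the directors₂.
*the witnesses₁* c-commands the pronoun but from outside its binding domain, and is not c-commanded by it → coindexation permitted.
*the directors₂* c-commands the pronoun within its binding domain → coindexation would violate Principle B.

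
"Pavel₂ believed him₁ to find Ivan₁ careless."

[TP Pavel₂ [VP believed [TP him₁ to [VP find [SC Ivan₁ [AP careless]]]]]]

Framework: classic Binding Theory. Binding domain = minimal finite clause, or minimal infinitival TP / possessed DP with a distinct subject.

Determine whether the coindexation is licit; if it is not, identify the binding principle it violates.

The two coindexed NPs are *him₁* and *Ivan₁*.
*Ivan₁* is an R-expression. Principle C requires it to be free everywhere.
*him₁* c-commands it and carries the same index.
The R-expression is bound → Principle C violation.

Principle C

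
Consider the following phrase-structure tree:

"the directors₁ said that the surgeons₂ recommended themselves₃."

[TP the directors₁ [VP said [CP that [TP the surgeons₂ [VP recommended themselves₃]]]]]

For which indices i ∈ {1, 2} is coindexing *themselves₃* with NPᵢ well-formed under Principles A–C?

*themselves* is an anaphor, so Principle A applies: it must be bound in its binding domain.
Binding domain of *themselves₃*: the embedded TP, whose subject is the surgeons₂.
*the directors₁* c-commands the anaphor but is outside its binding domain → cannot satisfy Principle A.
*the surgeons₂* c-commands the anaphor within its binding domain → licit binder.

{2}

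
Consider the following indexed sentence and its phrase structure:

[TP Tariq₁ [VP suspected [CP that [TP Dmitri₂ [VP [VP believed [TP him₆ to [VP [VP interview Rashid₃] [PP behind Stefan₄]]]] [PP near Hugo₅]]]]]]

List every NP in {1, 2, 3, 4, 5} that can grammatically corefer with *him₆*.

{1, 5}

*him* is a pronoun, so Principle B applies: it must be free in its binding domain.
Binding domain of *him₆*: the embedded TP, whose subject is Dmitri₂.
*Tariq₁* c-commands the pronoun but from outside its binding domain, and is not c-commanded by it → coindexation permitted.
*Dmitri₂* c-commands the pronoun within its binding domain → coindexation would violate Principle B.
*Rashid₃*: the pronoun c-commands this R-expression → coindexation would violate Principle C on *Rashid₃*.
*Stefan₄*: the pronoun c-commands this R-expression → coindexation would violate Principle C on *Stefan₄*.
*Hugo₅* and the pronoun do not c-command one another → neither Principle B nor Principle C is at stake; coindexation permitted.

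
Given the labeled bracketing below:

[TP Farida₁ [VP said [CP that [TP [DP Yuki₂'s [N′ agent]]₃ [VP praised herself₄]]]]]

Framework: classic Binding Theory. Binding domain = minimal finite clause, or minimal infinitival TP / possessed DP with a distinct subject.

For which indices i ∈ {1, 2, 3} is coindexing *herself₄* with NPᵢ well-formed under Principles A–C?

*herself* is an anaphor, so Principle A applies: it must be bound in its binding domain.
Binding domain of *herself₄*: the embedded TP, whose subject is [Yuki₂'s agent]₃.
*Farida₁* c-commands the anaphor but is outside its binding domain → cannot satisfy Principle A.
*Yuki₂* does not c-command the anaphor → cannot bind it.
*[Yuki₂'s agent]₃* c-commands the anaphor within its binding domain → licit binder.

{3}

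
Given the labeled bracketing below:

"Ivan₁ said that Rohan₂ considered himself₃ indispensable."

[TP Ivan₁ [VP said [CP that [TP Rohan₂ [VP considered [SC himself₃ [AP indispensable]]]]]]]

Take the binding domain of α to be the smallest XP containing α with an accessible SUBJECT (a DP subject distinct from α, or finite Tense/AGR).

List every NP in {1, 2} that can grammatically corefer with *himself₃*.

{2}

*himself* is an anaphor, so Principle A applies: it must be bound in its binding domain.
Binding domain of *himself₃*: the embedded TP, whose subject is Rohan₂.
*Ivan₁* c-commands the anaphor but is outside its binding domain → cannot satisfy Principle A.
*Rohan₂* c-commands the anaphor within its binding domain → licit binder.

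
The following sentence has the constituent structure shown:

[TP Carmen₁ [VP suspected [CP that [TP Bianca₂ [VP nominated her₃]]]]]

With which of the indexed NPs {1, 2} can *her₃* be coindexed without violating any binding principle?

*her* is a pronoun, so Principle B applies: it must be free in its binding domain.
Binding domain of *her₃*: the embedded TP, whose subject is Bianca₂.
*Carmen₁* c-commands the pronoun but from outside its binding domain, and is not c-commanded by it → coindexation permitted.
*Bianca₂* c-commands the pronoun within its binding domain → coindexation would violate Principle B.

{1}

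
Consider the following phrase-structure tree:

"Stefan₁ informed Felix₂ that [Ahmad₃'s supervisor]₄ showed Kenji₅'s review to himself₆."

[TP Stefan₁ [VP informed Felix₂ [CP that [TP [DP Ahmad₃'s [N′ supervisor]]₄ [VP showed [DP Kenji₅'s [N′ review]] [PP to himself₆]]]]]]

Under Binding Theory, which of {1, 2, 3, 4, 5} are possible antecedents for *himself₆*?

{4}

*himself* is an anaphor, so Principle A applies: it must be bound in its binding domain.
Binding domain of *himself₆*: the embedded TP, whose subject is [Ahmad₃'s supervisor]₄.
*Stefan₁* c-commands the anaphor but is outside its binding domain → cannot satisfy Principle A.
*Felix₂* c-commands the anaphor but is outside its binding domain → cannot satisfy Principle A.
*Ahmad₃* does not c-command the anaphor → cannot bind it.
*[Ahmad₃'s supervisor]₄* c-commands the anaphor within its binding domain → licit binder.
*Kenji₅* does not c-command the anaphor → cannot bind it.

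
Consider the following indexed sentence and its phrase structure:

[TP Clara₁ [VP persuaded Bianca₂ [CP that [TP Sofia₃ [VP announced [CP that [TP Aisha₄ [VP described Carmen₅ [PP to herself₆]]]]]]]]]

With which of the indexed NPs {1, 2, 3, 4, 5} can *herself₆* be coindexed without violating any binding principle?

*herself* is an anaphor, so Principle A applies: it must be bound in its binding domain.
Binding domain of *herself₆*: the embedded TP, whose subject is Aisha₄.
*Clara₁* c-commands the anaphor but is outside its binding domain → cannot satisfy Principle A.
*Bianca₂* c-commands the anaphor but is outside its binding domain → cannot satisfy Principle A.
*Sofia₃* c-commands the anaphor but is outside its binding domain → cannot satisfy Principle A.
*Aisha₄* c-commands the anaphor within its binding domain → licit binder.
*Carmen₅* c-commands the anaphor within its binding domain → licit binder.

{4, 5}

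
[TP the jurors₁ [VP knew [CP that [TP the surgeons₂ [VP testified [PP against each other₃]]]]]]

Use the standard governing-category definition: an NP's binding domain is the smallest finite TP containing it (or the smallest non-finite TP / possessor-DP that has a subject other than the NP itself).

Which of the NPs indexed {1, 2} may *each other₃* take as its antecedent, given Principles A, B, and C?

{2}

*each other* is an anaphor, so Principle A applies: it must be bound in its binding domain.
Binding domain of *each other₃*: the embedded TP, whose subject is the surgeons₂.
*the jurors₁* c-commands the anaphor but is outside its binding domain → cannot satisfy Principle A.
*the surgeons₂* c-commands the anaphor within its binding domain → licit binder.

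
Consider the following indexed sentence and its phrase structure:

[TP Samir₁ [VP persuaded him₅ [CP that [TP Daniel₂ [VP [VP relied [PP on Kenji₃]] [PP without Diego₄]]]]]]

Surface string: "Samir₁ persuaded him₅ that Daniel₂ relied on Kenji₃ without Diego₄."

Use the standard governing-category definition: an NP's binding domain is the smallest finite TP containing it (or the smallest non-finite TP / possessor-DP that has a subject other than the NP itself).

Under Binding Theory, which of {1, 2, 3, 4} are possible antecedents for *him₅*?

none

*him* is a pronoun, so Principle B applies: it must be free in its binding domain.
Binding domain of *him₅*: the matrix TP, whose subject is Samir₁.
*Samir₁* c-commands the pronoun within its binding domain → coindexation would violate Principle B.
*Daniel₂*: the pronoun c-commands this R-expression → coindexation would violate Principle C on *Daniel₂*.
*Kenji₃*: the pronoun c-commands this R-expression → coindexation would violate Principle C on *Kenji₃*.
*Diego₄*: the pronoun c-commands this R-expression → coindexation would violate Principle C on *Diego₄*.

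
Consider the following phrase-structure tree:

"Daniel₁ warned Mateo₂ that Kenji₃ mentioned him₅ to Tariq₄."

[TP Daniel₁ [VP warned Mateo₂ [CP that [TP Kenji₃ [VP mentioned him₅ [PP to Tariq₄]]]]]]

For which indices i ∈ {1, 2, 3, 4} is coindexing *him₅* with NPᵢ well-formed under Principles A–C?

*him* is a pronoun, so Principle B applies: it must be free in its binding domain.
Binding domain of *him₅*: the embedded TP, whose subject is Kenji₃.
*Daniel₁* c-commands the pronoun but from outside its binding domain, and is not c-commanded by it → coindexation permitted.
*Mateo₂* c-commands the pronoun but from outside its binding domain, and is not c-commanded by it → coindexation permitted.
*Kenji₃* c-commands the pronoun within its binding domain → coindexation would violate Principle B.
*Tariq₄*: the pronoun c-commands this R-expression → coindexation would violate Principle C on *Tariq₄*.

{1, 2}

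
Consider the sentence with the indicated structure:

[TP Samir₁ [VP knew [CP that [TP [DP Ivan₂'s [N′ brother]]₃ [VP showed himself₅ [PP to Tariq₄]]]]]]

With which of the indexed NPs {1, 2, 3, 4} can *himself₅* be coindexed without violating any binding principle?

{3}

*himself* is an anaphor, so Principle A applies: it must be bound in its binding domain.
Binding domain of *himself₅*: the embedded TP, whose subject is [Ivan₂'s brother]₃.
*Samir₁* c-commands the anaphor but is outside its binding domain → cannot satisfy Principle A.
*Ivan₂* does not c-command the anaphor → cannot bind it.
*[Ivan₂'s brother]₃* c-commands the anaphor within its binding domain → licit binder.
*Tariq₄* does not c-command the anaphor → cannot bind it.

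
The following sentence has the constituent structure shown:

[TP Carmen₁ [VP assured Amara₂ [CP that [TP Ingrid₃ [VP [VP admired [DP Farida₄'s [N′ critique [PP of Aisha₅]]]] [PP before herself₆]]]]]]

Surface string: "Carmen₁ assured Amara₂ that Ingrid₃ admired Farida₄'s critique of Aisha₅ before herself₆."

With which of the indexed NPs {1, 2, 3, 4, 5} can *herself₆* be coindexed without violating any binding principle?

{3}

*herself* is an anaphor, so Principle A applies: it must be bound in its binding domain.
Binding domain of *herself₆*: the embedded TP, whose subject is Ingrid₃.
*Carmen₁* c-commands the anaphor but is outside its binding domain → cannot satisfy Principle A.
*Amara₂* c-commands the anaphor but is outside its binding domain → cannot satisfy Principle A.
*Ingrid₃* c-commands the anaphor within its binding domain → licit binder.
*Farida₄* does not c-command the anaphor → cannot bind it.
*Aisha₅* does not c-command the anaphor → cannot bind it.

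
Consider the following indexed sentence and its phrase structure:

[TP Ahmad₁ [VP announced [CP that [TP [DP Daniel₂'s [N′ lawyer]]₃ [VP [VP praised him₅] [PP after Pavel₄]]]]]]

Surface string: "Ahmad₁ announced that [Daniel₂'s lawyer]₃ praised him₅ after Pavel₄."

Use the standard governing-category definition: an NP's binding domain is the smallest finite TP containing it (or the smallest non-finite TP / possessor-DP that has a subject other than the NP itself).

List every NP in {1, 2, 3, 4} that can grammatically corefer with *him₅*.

{1, 2, 4}

*him* is a pronoun, so Principle B applies: it must be free in its binding domain.
Binding domain of *him₅*: the embedded TP, whose subject is [Daniel₂'s lawyer]₃.
*Ahmad₁* c-commands the pronoun but from outside its binding domain, and is not c-commanded by it → coindexation permitted.
*Daniel₂* and the pronoun do not c-command one another → neither Principle B nor Principle C is at stake; coindexation permitted.
*[Daniel₂'s lawyer]₃* c-commands the pronoun within its binding domain → coindexation would violate Principle B.
*Pavel₄* and the pronoun do not c-command one another → neither Principle B nor Principle C is at stake; coindexation permitted.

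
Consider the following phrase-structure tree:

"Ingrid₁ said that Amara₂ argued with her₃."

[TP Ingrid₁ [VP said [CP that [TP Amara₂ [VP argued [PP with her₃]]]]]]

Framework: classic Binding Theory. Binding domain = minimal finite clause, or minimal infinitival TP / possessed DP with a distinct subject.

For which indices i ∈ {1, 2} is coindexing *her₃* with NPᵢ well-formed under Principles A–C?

*her* is a pronoun, so Principle B applies: it must be free in its binding domain.
Binding domain of *her₃*: the embedded TP, whose subject is Amara₂.
*Ingrid₁* c-commands the pronoun but from outside its binding domain, and is not c-commanded by it → coindexation permitted.
*Amara₂* c-commands the pronoun within its binding domain → coindexation would violate Principle B.

{1}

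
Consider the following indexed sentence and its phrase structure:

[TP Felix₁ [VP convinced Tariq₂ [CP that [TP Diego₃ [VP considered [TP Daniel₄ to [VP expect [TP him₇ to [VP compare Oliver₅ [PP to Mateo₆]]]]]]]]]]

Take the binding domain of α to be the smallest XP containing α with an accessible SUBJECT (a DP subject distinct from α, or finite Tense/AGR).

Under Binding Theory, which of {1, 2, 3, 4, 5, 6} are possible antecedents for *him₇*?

{1, 2, 3}

*him* is a pronoun, so Principle B applies: it must be free in its binding domain.
Binding domain of *him₇*: the embedded TP, whose subject is Daniel₄.
*Felix₁* c-commands the pronoun but from outside its binding domain, and is not c-commanded by it → coindexation permitted.
*Tariq₂* c-commands the pronoun but from outside its binding domain, and is not c-commanded by it → coindexation permitted.
*Diego₃* c-commands the pronoun but from outside its binding domain, and is not c-commanded by it → coindexation permitted.
*Daniel₄* c-commands the pronoun within its binding domain → coindexation would violate Principle B.
*Oliver₅*: the pronoun c-commands this R-expression → coindexation would violate Principle C on *Oliver₅*.
*Mateo₆*: the pronoun c-commands this R-expression → coindexation would violate Principle C on *Mateo₆*.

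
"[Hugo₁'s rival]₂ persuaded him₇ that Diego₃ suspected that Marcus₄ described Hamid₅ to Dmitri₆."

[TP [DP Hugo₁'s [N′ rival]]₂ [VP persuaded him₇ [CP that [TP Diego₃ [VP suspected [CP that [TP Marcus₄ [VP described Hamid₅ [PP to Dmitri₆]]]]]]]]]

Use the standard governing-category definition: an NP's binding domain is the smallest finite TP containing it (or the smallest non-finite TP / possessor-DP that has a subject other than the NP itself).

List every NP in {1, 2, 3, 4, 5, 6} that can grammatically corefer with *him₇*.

*him* is a pronoun, so Principle B applies: it must be free in its binding domain.
Binding domain of *him₇*: the matrix TP, whose subject is [Hugo₁'s rival]₂.
*Hugo₁* and the pronoun do not c-command one another → neither Principle B nor Principle C is at stake; coindexation permitted.
*[Hugo₁'s rival]₂* c-commands the pronoun within its binding domain → coindexation would violate Principle B.
*Diego₃*: the pronoun c-commands this R-expression → coindexation would violate Principle C on *Diego₃*.
*Marcus₄*: the pronoun c-commands this R-expression → coindexation would violate Principle C on *Marcus₄*.
*Hamid₅*: the pronoun c-commands this R-expression → coindexation would violate Principle C on *Hamid₅*.
*Dmitri₆*: the pronoun c-commands this R-expression → coindexation would violate Principle C on *Dmitri₆*.

{1}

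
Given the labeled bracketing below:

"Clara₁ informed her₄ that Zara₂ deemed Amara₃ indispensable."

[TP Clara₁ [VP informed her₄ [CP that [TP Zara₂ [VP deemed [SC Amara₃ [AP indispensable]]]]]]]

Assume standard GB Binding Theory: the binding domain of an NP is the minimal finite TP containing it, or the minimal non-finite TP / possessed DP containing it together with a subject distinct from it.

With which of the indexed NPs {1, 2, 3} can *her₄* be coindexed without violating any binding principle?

*her* is a pronoun, so Principle B applies: it must be free in its binding domain.
Binding domain of *her₄*: the matrix TP, whose subject is Clara₁.
*Clara₁* c-commands the pronoun within its binding domain → coindexation would violate Principle B.
*Zara₂*: the pronoun c-commands this R-expression → coindexation would violate Principle C on *Zara₂*.
*Amara₃*: the pronoun c-commands this R-expression → coindexation would violate Principle C on *Amara₃*.

none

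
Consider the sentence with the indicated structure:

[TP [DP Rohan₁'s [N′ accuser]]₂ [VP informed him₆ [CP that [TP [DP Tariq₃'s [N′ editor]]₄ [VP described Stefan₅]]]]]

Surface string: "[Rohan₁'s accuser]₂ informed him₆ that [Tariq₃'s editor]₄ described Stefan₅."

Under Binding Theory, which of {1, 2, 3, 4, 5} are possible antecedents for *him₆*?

*him* is a pronoun, so Principle B applies: it must be free in its binding domain.
Binding domain of *him₆*: the matrix TP, whose subject is [Rohan₁'s accuser]₂.
*Rohan₁* and the pronoun do not c-command one another → neither Principle B nor Principle C is at stake; coindexation permitted.
*[Rohan₁'s accuser]₂* c-commands the pronoun within its binding domain → coindexation would violate Principle B.
*Tariq₃*: the pronoun c-commands this R-expression → coindexation would violate Principle C on *Tariq₃*.
*[Tariq₃'s editor]₄*: the pronoun c-commands this R-expression → coindexation would violate Principle C on *[Tariq₃'s editor]₄*.
*Stefan₅*: the pronoun c-commands this R-expression → coindexation would violate Principle C on *Stefan₅*.

{1}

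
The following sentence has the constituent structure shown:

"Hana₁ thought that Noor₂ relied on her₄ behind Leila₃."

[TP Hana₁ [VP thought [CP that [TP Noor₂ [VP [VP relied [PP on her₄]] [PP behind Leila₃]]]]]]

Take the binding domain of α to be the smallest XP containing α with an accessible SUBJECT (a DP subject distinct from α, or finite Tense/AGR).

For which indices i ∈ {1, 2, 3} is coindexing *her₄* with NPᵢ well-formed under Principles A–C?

*her* is a pronoun, so Principle B applies: it must be free in its binding domain.
Binding domain of *her₄*: the embedded TP, whose subject is Noor₂.
*Hana₁* c-commands the pronoun but from outside its binding domain, and is not c-commanded by it → coindexation permitted.
*Noor₂* c-commands the pronoun within its binding domain → coindexation would violate Principle B.
*Leila₃* and the pronoun do not c-command one another → neither Principle B nor Principle C is at stake; coindexation permitted.

{1, 3}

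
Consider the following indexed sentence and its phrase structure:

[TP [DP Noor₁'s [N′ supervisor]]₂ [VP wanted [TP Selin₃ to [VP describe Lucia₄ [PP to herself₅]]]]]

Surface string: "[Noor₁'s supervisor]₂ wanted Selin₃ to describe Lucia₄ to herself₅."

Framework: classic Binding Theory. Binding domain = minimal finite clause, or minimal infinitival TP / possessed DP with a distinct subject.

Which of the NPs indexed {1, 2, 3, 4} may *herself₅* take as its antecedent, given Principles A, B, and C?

{3, 4}

*herself* is an anaphor, so Principle A applies: it must be bound in its binding domain.
Binding domain of *herself₅*: the embedded TP, whose subject is Selin₃.
*Noor₁* does not c-command the anaphor → cannot bind it.
*[Noor₁'s supervisor]₂* c-commands the anaphor but is outside its binding domain → cannot satisfy Principle A.
*Selin₃* c-commands the anaphor within its binding domain → licit binder.
*Lucia₄* c-commands the anaphor within its binding domain → licit binder.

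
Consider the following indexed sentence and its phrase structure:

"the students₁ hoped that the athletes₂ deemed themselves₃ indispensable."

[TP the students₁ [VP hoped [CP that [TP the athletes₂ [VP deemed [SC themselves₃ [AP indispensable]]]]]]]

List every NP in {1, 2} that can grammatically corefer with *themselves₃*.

{2}

*themselves* is an anaphor, so Principle A applies: it must be bound in its binding domain.
Binding domain of *themselves₃*: the embedded TP, whose subject is the athletes₂.
*the students₁* c-commands the anaphor but is outside its binding domain → cannot satisfy Principle A.
*the athletes₂* c-commands the anaphor within its binding domain → licit binder.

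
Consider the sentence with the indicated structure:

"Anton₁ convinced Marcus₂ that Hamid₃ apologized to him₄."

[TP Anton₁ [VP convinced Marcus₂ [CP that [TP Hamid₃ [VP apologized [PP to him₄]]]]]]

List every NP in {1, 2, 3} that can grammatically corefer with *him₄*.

{1, 2}

*him* is a pronoun, so Principle B applies: it must be free in its binding domain.
Binding domain of *him₄*: the embedded TP, whose subject is Hamid₃.
*Anton₁* c-commands the pronoun but from outside its binding domain, and is not c-commanded by it → coindexation permitted.
*Marcus₂* c-commands the pronoun but from outside its binding domain, and is not c-commanded by it → coindexation permitted.
*Hamid₃* c-commands the pronoun within its binding domain → coindexation would violate Principle B.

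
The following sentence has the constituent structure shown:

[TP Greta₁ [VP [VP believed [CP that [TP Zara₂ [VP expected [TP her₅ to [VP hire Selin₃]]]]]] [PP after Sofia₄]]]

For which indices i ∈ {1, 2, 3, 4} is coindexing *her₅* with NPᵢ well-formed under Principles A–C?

*her* is a pronoun, so Principle B applies: it must be free in its binding domain.
Binding domain of *her₅*: the embedded TP, whose subject is Zara₂.
*Greta₁* c-commands the pronoun but from outside its binding domain, and is not c-commanded by it → coindexation permitted.
*Zara₂* c-commands the pronoun within its binding domain → coindexation would violate Principle B.
*Selin₃*: the pronoun c-commands this R-expression → coindexation would violate Principle C on *Selin₃*.
*Sofia₄* and the pronoun do not c-command one another → neither Principle B nor Principle C is at stake; coindexation permitted.

{1, 4}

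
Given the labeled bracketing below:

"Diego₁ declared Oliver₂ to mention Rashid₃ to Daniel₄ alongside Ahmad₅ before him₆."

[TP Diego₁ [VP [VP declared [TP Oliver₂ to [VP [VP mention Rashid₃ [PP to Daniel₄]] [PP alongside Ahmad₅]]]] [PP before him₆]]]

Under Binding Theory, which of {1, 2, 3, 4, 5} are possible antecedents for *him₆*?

{2, 3, 4, 5}

*him* is a pronoun, so Principle B applies: it must be free in its binding domain.
Binding domain of *him₆*: the matrix TP, whose subject is Diego₁.
*Diego₁* c-commands the pronoun within its binding domain → coindexation would violate Principle B.
*Oliver₂* and the pronoun do not c-command one another → neither Principle B nor Principle C is at stake; coindexation permitted.
*Rashid₃* and the pronoun do not c-command one another → neither Principle B nor Principle C is at stake; coindexation permitted.
*Daniel₄* and the pronoun do not c-command one another → neither Principle B nor Principle C is at stake; coindexation permitted.
*Ahmad₅* and the pronoun do not c-command one another → neither Principle B nor Principle C is at stake; coindexation permitted.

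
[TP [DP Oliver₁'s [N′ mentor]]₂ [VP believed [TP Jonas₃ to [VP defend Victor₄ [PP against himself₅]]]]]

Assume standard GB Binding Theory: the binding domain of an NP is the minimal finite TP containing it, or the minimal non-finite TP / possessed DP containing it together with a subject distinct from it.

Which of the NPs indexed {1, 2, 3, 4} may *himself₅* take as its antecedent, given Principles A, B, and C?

{3, 4}

*himself* is an anaphor, so Principle A applies: it must be bound in its binding domain.
Binding domain of *himself₅*: the embedded TP, whose subject is Jonas₃.
*Oliver₁* does not c-command the anaphor → cannot bind it.
*[Oliver₁'s mentor]₂* c-commands the anaphor but is outside its binding domain → cannot satisfy Principle A.
*Jonas₃* c-commands the anaphor within its binding domain → licit binder.
*Victor₄* c-commands the anaphor within its binding domain → licit binder.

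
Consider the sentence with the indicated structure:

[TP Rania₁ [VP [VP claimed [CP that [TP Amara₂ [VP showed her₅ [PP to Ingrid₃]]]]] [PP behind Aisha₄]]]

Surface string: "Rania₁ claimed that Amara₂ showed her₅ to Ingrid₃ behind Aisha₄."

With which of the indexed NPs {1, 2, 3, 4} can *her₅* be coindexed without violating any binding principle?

{1, 4}

*her* is a pronoun, so Principle B applies: it must be free in its binding domain.
Binding domain of *her₅*: the embedded TP, whose subject is Amara₂.
*Rania₁* c-commands the pronoun but from outside its binding domain, and is not c-commanded by it → coindexation permitted.
*Amara₂* c-commands the pronoun within its binding domain → coindexation would violate Principle B.
*Ingrid₃*: the pronoun c-commands this R-expression → coindexation would violate Principle C on *Ingrid₃*.
*Aisha₄* and the pronoun do not c-command one another → neither Principle B nor Principle C is at stake; coindexation permitted.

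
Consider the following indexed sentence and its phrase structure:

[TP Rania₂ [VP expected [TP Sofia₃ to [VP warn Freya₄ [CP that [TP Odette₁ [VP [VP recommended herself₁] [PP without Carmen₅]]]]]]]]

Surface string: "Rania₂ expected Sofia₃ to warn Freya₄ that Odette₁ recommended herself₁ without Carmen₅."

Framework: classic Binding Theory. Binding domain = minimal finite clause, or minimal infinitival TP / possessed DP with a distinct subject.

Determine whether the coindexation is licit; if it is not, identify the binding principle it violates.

The two coindexed NPs are *Odette₁* and *herself₁*.
*herself₁* is an anaphor; its binding domain is the embedded TP, whose subject is Odette₁. *Odette₁* c-commands it within that domain and shares its index, so Principle A is satisfied.
*Odette₁* is an R-expression; *herself₁* does not c-command it, and no other NP shares its index, so Principle C is satisfied.
All principles are respected.

grammatical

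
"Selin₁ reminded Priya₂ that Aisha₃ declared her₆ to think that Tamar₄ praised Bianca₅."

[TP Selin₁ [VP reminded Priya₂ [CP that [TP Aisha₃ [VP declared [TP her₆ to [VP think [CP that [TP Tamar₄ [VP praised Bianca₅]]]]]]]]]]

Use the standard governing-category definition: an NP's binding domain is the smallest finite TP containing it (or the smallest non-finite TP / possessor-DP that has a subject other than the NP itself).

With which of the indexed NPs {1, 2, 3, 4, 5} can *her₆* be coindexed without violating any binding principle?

{1, 2}

*her* is a pronoun, so Principle B applies: it must be free in its binding domain.
Binding domain of *her₆*: the embedded TP, whose subject is Aisha₃.
*Selin₁* c-commands the pronoun but from outside its binding domain, and is not c-commanded by it → coindexation permitted.
*Priya₂* c-commands the pronoun but from outside its binding domain, and is not c-commanded by it → coindexation permitted.
*Aisha₃* c-commands the pronoun within its binding domain → coindexation would violate Principle B.
*Tamar₄*: the pronoun c-commands this R-expression → coindexation would violate Principle C on *Tamar₄*.
*Bianca₅*: the pronoun c-commands this R-expression → coindexation would violate Principle C on *Bianca₅*.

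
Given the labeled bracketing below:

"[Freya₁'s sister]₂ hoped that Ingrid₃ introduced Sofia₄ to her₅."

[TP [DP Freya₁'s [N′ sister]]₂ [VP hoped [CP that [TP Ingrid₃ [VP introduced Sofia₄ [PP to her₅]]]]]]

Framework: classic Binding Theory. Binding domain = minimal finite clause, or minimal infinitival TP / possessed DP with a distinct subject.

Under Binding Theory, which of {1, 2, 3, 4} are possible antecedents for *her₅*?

{1, 2}

*her* is a pronoun, so Principle B applies: it must be free in its binding domain.
Binding domain of *her₅*: the embedded TP, whose subject is Ingrid₃.
*Freya₁* and the pronoun do not c-command one another → neither Principle B nor Principle C is at stake; coindexation permitted.
*[Freya₁'s sister]₂* c-commands the pronoun but from outside its binding domain, and is not c-commanded by it → coindexation permitted.
*Ingrid₃* c-commands the pronoun within its binding domain → coindexation would violate Principle B.
*Sofia₄* c-commands the pronoun within its binding domain → coindexation would violate Principle B.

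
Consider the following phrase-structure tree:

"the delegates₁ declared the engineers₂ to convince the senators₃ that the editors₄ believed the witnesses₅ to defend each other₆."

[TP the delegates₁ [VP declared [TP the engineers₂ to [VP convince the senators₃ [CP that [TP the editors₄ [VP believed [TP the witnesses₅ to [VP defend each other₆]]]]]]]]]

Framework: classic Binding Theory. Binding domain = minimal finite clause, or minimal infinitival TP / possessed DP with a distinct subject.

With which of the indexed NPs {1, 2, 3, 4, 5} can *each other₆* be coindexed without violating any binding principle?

*each other* is an anaphor, so Principle A applies: it must be bound in its binding domain.
Binding domain of *each other₆*: the embedded TP, whose subject is the witnesses₅.
*the delegates₁* c-commands the anaphor but is outside its binding domain → cannot satisfy Principle A.
*the engineers₂* c-commands the anaphor but is outside its binding domain → cannot satisfy Principle A.
*the senators₃* c-commands the anaphor but is outside its binding domain → cannot satisfy Principle A.
*the editors₄* c-commands the anaphor but is outside its binding domain → cannot satisfy Principle A.
*the witnesses₅* c-commands the anaphor within its binding domain → licit binder.

{5}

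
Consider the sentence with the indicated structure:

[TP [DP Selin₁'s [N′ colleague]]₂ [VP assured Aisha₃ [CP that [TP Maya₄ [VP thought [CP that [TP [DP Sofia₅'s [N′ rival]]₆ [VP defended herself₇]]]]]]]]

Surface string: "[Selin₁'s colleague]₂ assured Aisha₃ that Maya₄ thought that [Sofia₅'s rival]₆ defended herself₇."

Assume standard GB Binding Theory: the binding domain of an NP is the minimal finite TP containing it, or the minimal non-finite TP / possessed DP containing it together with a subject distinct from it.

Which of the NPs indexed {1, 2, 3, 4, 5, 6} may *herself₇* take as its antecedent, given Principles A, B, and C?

{6}

*herself* is an anaphor, so Principle A applies: it must be bound in its binding domain.
Binding domain of *herself₇*: the embedded TP, whose subject is [Sofia₅'s rival]₆.
*Selin₁* does not c-command the anaphor → cannot bind it.
*[Selin₁'s colleague]₂* c-commands the anaphor but is outside its binding domain → cannot satisfy Principle A.
*Aisha₃* c-commands the anaphor but is outside its binding domain → cannot satisfy Principle A.
*Maya₄* c-commands the anaphor but is outside its binding domain → cannot satisfy Principle A.
*Sofia₅* does not c-command the anaphor → cannot bind it.
*[Sofia₅'s rival]₆* c-commands the anaphor within its binding domain → licit binder.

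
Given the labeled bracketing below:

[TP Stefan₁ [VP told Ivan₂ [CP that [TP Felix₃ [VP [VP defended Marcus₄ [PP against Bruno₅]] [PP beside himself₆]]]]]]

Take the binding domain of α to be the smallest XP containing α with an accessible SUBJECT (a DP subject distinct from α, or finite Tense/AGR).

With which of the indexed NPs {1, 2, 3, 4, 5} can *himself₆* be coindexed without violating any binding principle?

{3}

*himself* is an anaphor, so Principle A applies: it must be bound in its binding domain.
Binding domain of *himself₆*: the embedded TP, whose subject is Felix₃.
*Stefan₁* c-commands the anaphor but is outside its binding domain → cannot satisfy Principle A.
*Ivan₂* c-commands the anaphor but is outside its binding domain → cannot satisfy Principle A.
*Felix₃* c-commands the anaphor within its binding domain → licit binder.
*Marcus₄* does not c-command the anaphor → cannot bind it.
*Bruno₅* does not c-command the anaphor → cannot bind it.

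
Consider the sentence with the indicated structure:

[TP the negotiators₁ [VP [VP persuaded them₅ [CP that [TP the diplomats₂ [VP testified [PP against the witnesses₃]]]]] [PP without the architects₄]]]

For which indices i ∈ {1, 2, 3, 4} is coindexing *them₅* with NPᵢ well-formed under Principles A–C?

{4}

*them* is a pronoun, so Principle B applies: it must be free in its binding domain.
Binding domain of *them₅*: the matrix TP, whose subject is the negotiators₁.
*the negotiators₁* c-commands the pronoun within its binding domain → coindexation would violate Principle B.
*the diplomats₂*: the pronoun c-commands this R-expression → coindexation would violate Principle C on *the diplomats₂*.
*the witnesses₃*: the pronoun c-commands this R-expression → coindexation would violate Principle C on *the witnesses₃*.
*the architects₄* and the pronoun do not c-command one another → neither Principle B nor Principle C is at stake; coindexation permitted.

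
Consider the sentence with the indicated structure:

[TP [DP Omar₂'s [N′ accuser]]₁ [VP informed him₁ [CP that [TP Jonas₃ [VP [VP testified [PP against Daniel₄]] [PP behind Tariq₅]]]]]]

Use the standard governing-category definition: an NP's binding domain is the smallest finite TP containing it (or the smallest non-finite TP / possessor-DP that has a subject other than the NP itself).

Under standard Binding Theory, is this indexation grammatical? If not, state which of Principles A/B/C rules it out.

Principle B

The two coindexed NPs are *[Omar₂'s accuser]₁* and *him₁*.
*him₁* is a pronoun. Its binding domain is the matrix TP, whose subject is [Omar₂'s accuser]₁.
*[Omar₂'s accuser]₁* c-commands it within that domain and carries the same index.
The pronoun is locally bound → Principle B violation.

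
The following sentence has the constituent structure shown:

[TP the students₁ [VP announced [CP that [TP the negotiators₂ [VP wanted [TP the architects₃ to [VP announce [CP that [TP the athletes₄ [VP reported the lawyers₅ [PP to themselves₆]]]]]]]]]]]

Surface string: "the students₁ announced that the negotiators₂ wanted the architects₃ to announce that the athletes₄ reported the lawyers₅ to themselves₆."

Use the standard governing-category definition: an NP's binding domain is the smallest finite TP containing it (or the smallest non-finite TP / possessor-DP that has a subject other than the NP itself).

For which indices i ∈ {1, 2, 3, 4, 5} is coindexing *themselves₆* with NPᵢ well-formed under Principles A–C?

*themselves* is an anaphor, so Principle A applies: it must be bound in its binding domain.
Binding domain of *themselves₆*: the embedded TP, whose subject is the athletes₄.
*the students₁* c-commands the anaphor but is outside its binding domain → cannot satisfy Principle A.
*the negotiators₂* c-commands the anaphor but is outside its binding domain → cannot satisfy Principle A.
*the architects₃* c-commands the anaphor but is outside its binding domain → cannot satisfy Principle A.
*the athletes₄* c-commands the anaphor within its binding domain → licit binder.
*the lawyers₅* c-commands the anaphor within its binding domain → licit binder.

{4, 5}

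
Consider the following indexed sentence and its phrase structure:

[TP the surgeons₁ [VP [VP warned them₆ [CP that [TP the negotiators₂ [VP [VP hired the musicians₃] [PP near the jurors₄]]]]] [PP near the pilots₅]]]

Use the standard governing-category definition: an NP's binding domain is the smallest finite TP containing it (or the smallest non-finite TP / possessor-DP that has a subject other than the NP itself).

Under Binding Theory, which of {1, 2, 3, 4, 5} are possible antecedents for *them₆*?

*them* is a pronoun, so Principle B applies: it must be free in its binding domain.
Binding domain of *them₆*: the matrix TP, whose subject is the surgeons₁.
*the surgeons₁* c-commands the pronoun within its binding domain → coindexation would violate Principle B.
*the negotiators₂*: the pronoun c-commands this R-expression → coindexation would violate Principle C on *the negotiators₂*.
*the musicians₃*: the pronoun c-commands this R-expression → coindexation would violate Principle C on *the musicians₃*.
*the jurors₄*: the pronoun c-commands this R-expression → coindexation would violate Principle C on *the jurors₄*.
*the pilots₅* and the pronoun do not c-command one another → neither Principle B nor Principle C is at stake; coindexation permitted.

{5}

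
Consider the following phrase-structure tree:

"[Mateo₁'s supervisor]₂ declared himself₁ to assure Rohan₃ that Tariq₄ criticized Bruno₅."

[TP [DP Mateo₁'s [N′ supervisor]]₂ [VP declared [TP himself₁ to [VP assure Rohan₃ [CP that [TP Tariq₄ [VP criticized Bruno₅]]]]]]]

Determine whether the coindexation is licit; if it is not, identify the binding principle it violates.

The two coindexed NPs are *Mateo₁* and *himself₁*.
*himself₁* is an anaphor. Principle A requires it to be bound within its binding domain — the matrix TP, whose subject is [Mateo₁'s supervisor]₂.
Within that domain it is c-commanded by *[Mateo₁'s supervisor]₂*, which does not share its index.
*Mateo₁* does not c-command the anaphor at all.
The anaphor is unbound in its domain → Principle A violation.

Principle A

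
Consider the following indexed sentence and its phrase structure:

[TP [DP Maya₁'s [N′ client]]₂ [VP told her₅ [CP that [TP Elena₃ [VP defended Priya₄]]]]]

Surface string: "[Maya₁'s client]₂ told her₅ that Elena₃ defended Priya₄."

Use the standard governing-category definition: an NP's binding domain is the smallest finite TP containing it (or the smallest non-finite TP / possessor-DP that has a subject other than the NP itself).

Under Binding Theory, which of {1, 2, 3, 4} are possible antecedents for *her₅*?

{1}

*her* is a pronoun, so Principle B applies: it must be free in its binding domain.
Binding domain of *her₅*: the matrix TP, whose subject is [Maya₁'s client]₂.
*Maya₁* and the pronoun do not c-command one another → neither Principle B nor Principle C is at stake; coindexation permitted.
*[Maya₁'s client]₂* c-commands the pronoun within its binding domain → coindexation would violate Principle B.
*Elena₃*: the pronoun c-commands this R-expression → coindexation would violate Principle C on *Elena₃*.
*Priya₄*: the pronoun c-commands this R-expression → coindexation would violate Principle C on *Priya₄*.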